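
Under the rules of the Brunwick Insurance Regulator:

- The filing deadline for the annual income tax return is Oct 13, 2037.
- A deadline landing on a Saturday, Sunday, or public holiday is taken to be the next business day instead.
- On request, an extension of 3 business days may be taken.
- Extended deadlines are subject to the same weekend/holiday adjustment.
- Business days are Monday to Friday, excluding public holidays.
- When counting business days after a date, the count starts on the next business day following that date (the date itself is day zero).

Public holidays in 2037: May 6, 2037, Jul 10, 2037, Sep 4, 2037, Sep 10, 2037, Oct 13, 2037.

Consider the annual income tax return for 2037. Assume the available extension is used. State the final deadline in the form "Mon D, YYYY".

Oct 19, 2037

The statutory due date is Oct 13, 2037.
Because Oct 13, 2037 is a listed holiday, the deadline becomes Oct 14, 2037 (Wednesday).
Counting 3 further business days from Oct 14, 2037 reaches Oct 19, 2037.
Oct 19, 2037 falls on a Monday, which is a business day, so no adjustment is needed.
So the filing is due Oct 19, 2037.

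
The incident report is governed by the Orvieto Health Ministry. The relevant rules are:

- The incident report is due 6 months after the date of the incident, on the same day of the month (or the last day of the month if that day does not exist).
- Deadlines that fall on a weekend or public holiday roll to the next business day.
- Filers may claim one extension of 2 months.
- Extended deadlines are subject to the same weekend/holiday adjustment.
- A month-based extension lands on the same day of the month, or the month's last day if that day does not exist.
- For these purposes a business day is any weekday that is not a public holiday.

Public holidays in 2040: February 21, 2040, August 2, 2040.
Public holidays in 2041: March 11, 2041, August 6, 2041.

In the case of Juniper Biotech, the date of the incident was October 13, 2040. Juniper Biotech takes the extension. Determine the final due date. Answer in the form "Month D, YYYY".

6 months from October 13, 2040 is April 13, 2041.
April 13, 2041 is a Saturday, so it moves to the next business day, April 15, 2041 (Monday).
The 2 months extension carries April 15, 2041 to June 15, 2041.
June 15, 2041 is a Saturday, so it moves to the next business day, June 17, 2041 (Monday).
The final due date is June 17, 2041.

June 17, 2041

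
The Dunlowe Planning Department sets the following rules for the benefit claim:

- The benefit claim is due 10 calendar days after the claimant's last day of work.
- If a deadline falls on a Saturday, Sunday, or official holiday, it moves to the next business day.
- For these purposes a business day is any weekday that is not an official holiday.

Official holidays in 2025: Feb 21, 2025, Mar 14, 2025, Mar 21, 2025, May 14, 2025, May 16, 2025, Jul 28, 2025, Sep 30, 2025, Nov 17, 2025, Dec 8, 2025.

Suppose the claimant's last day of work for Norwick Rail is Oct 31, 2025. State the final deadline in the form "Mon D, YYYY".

Nov 10, 2025

From Oct 31, 2025, 10 calendar days later is Nov 10, 2025.
Nov 10, 2025 (Monday) is already a business day.
The final due date is Nov 10, 2025.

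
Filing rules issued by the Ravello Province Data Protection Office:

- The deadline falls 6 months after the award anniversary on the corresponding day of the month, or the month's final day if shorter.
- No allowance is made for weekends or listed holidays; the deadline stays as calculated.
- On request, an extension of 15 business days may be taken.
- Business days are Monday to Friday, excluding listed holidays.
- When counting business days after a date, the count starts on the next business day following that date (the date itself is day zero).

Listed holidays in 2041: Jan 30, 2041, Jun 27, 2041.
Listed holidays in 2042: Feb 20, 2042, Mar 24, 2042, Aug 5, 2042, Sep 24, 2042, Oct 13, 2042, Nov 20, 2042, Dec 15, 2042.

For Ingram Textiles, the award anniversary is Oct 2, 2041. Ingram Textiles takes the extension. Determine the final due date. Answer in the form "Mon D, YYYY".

Apr 23, 2042

Moving 6 months forward from Oct 2, 2041 on the corresponding day gives Apr 2, 2042.
No adjustment is made for weekends or holidays, so Apr 2, 2042 stands.
Counting 15 further business days from Apr 2, 2042 reaches Apr 23, 2042.
Apr 23, 2042 is a Wednesday; no weekend or holiday adjustment applies.
The final due date is Apr 23, 2042.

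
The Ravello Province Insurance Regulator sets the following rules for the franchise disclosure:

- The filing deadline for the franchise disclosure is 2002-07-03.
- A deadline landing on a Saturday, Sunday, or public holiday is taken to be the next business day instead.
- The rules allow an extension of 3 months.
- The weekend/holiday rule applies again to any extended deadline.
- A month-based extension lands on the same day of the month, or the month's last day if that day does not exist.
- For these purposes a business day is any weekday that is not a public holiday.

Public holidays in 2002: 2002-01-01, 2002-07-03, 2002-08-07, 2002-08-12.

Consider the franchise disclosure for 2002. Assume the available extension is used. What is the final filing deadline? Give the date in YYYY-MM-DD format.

2002-10-04

The stated deadline is 2002-07-03.
2002-07-03 is a listed holiday; the next business day is 2002-07-04 (Thursday).
Applying the 3 months extension: 3 months after 2002-07-04 is 2002-10-04.
2002-10-04 is a Friday and not a listed holiday, so it stands.
Final deadline: 2002-10-04.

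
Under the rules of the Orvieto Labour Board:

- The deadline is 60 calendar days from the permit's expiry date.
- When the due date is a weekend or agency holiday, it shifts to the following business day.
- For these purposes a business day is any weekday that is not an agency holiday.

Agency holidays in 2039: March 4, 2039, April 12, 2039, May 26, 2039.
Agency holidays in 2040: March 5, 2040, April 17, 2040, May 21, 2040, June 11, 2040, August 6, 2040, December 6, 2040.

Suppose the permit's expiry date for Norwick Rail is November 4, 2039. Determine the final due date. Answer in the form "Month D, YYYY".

January 3, 2040

60 calendar days after November 4, 2039 is January 3, 2040.
January 3, 2040 falls on a Tuesday, which is a business day, so no adjustment is needed.
Final deadline: January 3, 2040.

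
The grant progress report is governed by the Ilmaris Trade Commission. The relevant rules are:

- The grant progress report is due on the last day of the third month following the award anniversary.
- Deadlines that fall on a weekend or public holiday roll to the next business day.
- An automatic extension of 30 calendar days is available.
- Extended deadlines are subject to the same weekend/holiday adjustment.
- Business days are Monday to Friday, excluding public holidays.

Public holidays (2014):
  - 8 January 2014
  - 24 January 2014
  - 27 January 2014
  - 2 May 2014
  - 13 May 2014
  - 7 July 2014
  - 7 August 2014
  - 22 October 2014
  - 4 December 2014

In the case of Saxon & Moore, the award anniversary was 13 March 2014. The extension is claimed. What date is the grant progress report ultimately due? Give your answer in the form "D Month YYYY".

30 July 2014

3 months after 13 March 2014 falls in June 2014; the last day of that month is 30 June 2014.
Since 30 June 2014 is a Monday and not a holiday, the date is unchanged.
Add the 30 calendar-day extension to 30 June 2014: 30 July 2014.
Since 30 July 2014 is a Wednesday and not a holiday, the date is unchanged.
Deadline: 30 July 2014.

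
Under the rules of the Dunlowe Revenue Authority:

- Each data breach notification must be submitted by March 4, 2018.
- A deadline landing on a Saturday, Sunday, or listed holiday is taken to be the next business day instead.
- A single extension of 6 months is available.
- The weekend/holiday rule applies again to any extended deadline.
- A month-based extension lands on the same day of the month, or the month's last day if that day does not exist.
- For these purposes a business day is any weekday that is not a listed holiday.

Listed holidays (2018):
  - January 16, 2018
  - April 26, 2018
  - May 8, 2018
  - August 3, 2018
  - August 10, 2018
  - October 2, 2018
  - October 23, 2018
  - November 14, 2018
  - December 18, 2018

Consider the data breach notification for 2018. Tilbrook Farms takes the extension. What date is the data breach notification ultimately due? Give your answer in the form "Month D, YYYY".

September 5, 2018

The statutory due date is March 4, 2018.
March 4, 2018 is a Sunday; the next business day is March 5, 2018 (Monday).
Add 6 months to March 5, 2018: September 5, 2018.
Since September 5, 2018 is a Wednesday and not a holiday, the date is unchanged.
So the filing is due September 5, 2018.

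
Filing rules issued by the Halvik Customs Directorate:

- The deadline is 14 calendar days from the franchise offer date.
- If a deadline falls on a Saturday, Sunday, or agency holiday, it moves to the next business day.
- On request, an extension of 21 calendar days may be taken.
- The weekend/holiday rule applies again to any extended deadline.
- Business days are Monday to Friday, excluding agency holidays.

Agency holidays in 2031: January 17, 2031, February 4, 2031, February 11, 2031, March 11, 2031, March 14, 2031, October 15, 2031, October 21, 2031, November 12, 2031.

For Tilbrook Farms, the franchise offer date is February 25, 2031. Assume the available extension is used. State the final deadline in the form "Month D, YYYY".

14 calendar days after February 25, 2031 is March 11, 2031.
March 11, 2031 is a listed holiday; the next business day is March 12, 2031 (Wednesday).
Add the 21 calendar-day extension to March 12, 2031: April 2, 2031.
April 2, 2031 falls on a Wednesday, which is a business day, so no adjustment is needed.
Deadline: April 2, 2031.

April 2, 2031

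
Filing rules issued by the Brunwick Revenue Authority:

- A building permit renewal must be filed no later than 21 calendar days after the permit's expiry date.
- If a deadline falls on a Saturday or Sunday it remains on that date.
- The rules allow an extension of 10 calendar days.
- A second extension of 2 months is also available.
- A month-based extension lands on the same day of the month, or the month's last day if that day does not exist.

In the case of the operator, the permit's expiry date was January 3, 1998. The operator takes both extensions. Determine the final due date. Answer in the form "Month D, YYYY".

Adding 21 calendar days to January 3, 1998 gives January 24, 1998.
No adjustment is made for weekends or holidays, so January 24, 1998 stands.
The 10-calendar-day extension moves the deadline from January 24, 1998 to February 3, 1998.
No adjustment is made for weekends or holidays, so February 3, 1998 stands.
The 2 months extension carries February 3, 1998 to April 3, 1998.
No adjustment is made for weekends or holidays, so April 3, 1998 stands.
Final deadline: April 3, 1998.

April 3, 1998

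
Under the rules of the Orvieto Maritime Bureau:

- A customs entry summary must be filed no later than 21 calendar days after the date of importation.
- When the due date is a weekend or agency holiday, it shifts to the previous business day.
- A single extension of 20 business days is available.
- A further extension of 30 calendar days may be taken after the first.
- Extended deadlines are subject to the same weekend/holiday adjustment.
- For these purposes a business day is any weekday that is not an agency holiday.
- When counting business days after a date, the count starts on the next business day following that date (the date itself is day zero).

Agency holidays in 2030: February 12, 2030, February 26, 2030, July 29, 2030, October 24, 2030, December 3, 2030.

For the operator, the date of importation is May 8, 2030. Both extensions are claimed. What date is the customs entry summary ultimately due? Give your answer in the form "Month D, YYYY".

Trigger date May 8, 2030 + 21 calendar days = May 29, 2030.
Since May 29, 2030 is a Wednesday and not a holiday, the date is unchanged.
The 20-business-day extension runs from May 29, 2030 to June 26, 2030.
June 26, 2030 falls on a Wednesday, which is a business day, so no adjustment is needed.
Applying the 30-calendar-day extension: June 26, 2030 + 30 days = July 26, 2030.
July 26, 2030 (Friday) is already a business day.
So the filing is due July 26, 2030.

July 26, 2030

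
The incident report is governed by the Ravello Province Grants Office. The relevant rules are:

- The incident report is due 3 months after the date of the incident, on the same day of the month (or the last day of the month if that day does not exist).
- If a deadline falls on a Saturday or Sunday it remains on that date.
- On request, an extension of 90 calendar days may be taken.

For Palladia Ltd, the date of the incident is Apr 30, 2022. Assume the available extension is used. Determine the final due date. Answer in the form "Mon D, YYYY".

Moving 3 months forward from Apr 30, 2022 on the corresponding day gives Jul 30, 2022.
No adjustment is made for weekends or holidays, so Jul 30, 2022 stands.
Add the 90 calendar-day extension to Jul 30, 2022: Oct 28, 2022.
No adjustment is made for weekends or holidays, so Oct 28, 2022 stands.
Deadline: Oct 28, 2022.

Oct 28, 2022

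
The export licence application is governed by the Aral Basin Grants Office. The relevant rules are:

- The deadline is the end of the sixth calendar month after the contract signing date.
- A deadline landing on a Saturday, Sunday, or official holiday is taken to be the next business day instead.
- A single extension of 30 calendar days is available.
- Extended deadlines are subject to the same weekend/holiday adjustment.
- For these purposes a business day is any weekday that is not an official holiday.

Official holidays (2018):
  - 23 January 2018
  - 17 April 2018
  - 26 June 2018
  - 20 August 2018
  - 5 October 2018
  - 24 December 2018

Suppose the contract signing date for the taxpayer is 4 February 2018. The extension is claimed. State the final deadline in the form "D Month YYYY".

6 months after 4 February 2018 is August 2018; that month ends on 31 August 2018.
Since 31 August 2018 is a Friday and not a holiday, the date is unchanged.
The 30-calendar-day extension moves the deadline from 31 August 2018 to 30 September 2018.
30 September 2018 is a Sunday, so it moves to the next business day, 1 October 2018 (Monday).
So the filing is due 1 October 2018.

1 October 2018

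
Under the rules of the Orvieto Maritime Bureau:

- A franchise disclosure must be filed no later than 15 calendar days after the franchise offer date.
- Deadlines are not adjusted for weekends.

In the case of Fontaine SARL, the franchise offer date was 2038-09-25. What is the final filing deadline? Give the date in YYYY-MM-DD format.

2038-10-10

From 2038-09-25, 15 calendar days later is 2038-10-10.
2038-10-10 falls on a Sunday. The rules make no weekend/holiday allowance, so it remains 2038-10-10.
The final due date is 2038-10-10.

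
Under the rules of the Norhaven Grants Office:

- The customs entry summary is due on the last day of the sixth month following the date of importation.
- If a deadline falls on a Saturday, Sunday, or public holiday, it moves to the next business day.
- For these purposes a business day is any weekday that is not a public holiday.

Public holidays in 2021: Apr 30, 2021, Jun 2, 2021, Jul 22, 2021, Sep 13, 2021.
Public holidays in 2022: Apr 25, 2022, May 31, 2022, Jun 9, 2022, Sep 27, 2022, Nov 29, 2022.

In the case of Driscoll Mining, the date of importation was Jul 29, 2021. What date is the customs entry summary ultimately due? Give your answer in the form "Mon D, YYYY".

6 months after Jul 29, 2021 is January 2022; that month ends on Jan 31, 2022.
Since Jan 31, 2022 is a Monday and not a holiday, the date is unchanged.
The final due date is Jan 31, 2022.

Jan 31, 2022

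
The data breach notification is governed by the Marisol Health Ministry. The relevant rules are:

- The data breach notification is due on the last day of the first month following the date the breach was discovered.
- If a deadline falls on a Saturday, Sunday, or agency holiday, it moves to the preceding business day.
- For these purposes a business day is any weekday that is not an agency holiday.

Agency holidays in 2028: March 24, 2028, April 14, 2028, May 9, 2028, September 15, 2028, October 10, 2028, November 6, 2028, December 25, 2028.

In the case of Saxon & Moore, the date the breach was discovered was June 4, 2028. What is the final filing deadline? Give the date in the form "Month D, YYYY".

1 month after June 4, 2028 is July 2028; that month ends on July 31, 2028.
July 31, 2028 falls on a Monday, which is a business day, so no adjustment is needed.
Deadline: July 31, 2028.

July 31, 2028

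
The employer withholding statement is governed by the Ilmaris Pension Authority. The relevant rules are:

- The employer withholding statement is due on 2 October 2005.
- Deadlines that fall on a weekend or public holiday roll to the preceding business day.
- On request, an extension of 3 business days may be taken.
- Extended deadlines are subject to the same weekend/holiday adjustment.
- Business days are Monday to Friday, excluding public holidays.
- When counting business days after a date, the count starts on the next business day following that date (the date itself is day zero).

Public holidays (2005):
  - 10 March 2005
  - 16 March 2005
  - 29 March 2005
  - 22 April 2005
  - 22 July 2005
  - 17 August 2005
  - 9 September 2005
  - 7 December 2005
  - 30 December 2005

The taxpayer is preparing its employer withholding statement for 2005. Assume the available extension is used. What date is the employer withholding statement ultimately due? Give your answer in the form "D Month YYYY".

5 October 2005

Start from the fixed due date, 2 October 2005.
2 October 2005 falls on a Sunday. Rolling to the preceding business day gives 30 September 2005, a Friday.
The 3-business-day extension runs from 30 September 2005 to 5 October 2005.
Since 5 October 2005 is a Wednesday and not a holiday, the date is unchanged.
Deadline: 5 October 2005.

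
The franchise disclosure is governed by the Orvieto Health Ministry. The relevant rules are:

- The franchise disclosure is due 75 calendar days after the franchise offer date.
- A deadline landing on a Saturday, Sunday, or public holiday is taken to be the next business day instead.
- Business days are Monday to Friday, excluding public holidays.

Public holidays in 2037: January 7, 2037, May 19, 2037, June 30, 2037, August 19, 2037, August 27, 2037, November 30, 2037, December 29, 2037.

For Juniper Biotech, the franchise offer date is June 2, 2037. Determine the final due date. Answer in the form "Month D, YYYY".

August 17, 2037

From June 2, 2037, 75 calendar days later is August 16, 2037.
Because August 16, 2037 is a Sunday, the deadline becomes August 17, 2037 (Monday).
The final due date is August 17, 2037.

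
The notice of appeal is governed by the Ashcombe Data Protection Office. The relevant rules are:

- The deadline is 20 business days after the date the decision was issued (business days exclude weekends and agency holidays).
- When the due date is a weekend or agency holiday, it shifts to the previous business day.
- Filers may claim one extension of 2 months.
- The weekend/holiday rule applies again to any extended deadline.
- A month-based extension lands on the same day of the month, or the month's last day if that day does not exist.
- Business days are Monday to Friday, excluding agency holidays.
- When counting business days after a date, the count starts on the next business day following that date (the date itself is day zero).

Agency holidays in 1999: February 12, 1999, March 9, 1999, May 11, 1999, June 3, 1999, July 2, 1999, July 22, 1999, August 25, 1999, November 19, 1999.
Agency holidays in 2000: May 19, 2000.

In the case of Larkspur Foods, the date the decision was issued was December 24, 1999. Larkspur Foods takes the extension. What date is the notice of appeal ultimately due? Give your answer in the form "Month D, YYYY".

March 21, 2000

Starting the day after December 24, 1999 and counting 20 business days lands on January 21, 2000.
January 21, 2000 falls on a Friday, which is a business day, so no adjustment is needed.
Add 2 months to January 21, 2000: March 21, 2000.
Since March 21, 2000 is a Tuesday and not a holiday, the date is unchanged.
Final deadline: March 21, 2000.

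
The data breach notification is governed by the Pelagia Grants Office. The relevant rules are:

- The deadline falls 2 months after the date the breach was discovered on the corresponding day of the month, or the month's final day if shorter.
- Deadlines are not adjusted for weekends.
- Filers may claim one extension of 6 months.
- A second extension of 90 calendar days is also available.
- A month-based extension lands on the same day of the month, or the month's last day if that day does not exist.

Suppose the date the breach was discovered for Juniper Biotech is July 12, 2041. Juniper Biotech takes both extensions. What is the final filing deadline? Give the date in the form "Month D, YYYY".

June 10, 2042

Moving 2 months forward from July 12, 2041 on the corresponding day gives September 12, 2041.
September 12, 2041 falls on a Thursday. The rules make no weekend/holiday allowance, so it remains September 12, 2041.
Add 6 months to September 12, 2041: March 12, 2042.
March 12, 2042 falls on a Wednesday. The rules make no weekend/holiday allowance, so it remains March 12, 2042.
The 90-calendar-day extension moves the deadline from March 12, 2042 to June 10, 2042.
June 10, 2042 is a Tuesday; no weekend or holiday adjustment applies.
So the filing is due June 10, 2042.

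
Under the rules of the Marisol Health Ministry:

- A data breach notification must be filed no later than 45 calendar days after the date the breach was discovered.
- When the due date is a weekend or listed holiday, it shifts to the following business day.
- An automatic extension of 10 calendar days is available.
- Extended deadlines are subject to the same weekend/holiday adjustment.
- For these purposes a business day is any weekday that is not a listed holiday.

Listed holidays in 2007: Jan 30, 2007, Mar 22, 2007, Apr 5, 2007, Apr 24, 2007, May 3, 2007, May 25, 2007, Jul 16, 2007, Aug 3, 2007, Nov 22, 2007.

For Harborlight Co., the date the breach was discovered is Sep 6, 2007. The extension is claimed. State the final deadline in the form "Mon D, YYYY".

Adding 45 calendar days to Sep 6, 2007 gives Oct 21, 2007.
Oct 21, 2007 is a Sunday, so it moves to the next business day, Oct 22, 2007 (Monday).
Applying the 10-calendar-day extension: Oct 22, 2007 + 10 days = Nov 1, 2007.
Nov 1, 2007 is a Thursday and not a listed holiday, so it stands.
Final deadline: Nov 1, 2007.

Nov 1, 2007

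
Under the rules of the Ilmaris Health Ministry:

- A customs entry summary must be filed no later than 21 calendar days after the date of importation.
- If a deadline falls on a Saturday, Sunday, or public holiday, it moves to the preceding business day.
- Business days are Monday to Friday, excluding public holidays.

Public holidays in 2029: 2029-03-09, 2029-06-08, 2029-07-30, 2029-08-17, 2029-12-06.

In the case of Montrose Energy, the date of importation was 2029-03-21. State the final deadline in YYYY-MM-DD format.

Trigger date 2029-03-21 + 21 calendar days = 2029-04-11.
2029-04-11 falls on a Wednesday, which is a business day, so no adjustment is needed.
Final deadline: 2029-04-11.

2029-04-11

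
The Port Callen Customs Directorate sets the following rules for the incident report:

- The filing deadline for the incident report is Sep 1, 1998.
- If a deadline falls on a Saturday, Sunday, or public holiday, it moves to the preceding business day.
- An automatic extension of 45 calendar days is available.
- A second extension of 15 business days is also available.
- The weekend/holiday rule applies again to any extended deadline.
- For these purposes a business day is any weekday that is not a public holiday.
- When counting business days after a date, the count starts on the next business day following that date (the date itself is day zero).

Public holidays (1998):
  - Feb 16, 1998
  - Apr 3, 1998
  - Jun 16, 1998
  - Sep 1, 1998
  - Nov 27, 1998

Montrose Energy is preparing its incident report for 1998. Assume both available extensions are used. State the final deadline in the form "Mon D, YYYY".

Nov 5, 1998

Start from the fixed due date, Sep 1, 1998.
Sep 1, 1998 falls on a listed holiday. Rolling to the preceding business day gives Aug 31, 1998, a Monday.
The 45-calendar-day extension moves the deadline from Aug 31, 1998 to Oct 15, 1998.
Oct 15, 1998 falls on a Thursday, which is a business day, so no adjustment is needed.
Applying the 15-business-day extension: 15 business days after Oct 15, 1998 is Nov 5, 1998.
Nov 5, 1998 is a Thursday and not a listed holiday, so it stands.
Deadline: Nov 5, 1998.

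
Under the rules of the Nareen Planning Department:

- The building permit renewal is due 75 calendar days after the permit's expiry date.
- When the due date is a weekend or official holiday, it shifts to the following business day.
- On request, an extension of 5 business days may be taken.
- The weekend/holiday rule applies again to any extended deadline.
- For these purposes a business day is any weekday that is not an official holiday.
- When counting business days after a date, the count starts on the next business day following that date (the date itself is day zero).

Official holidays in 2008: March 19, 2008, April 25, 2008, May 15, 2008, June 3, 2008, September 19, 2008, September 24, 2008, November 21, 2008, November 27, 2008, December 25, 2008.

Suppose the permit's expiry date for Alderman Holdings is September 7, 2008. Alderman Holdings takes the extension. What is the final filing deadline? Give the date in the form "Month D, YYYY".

December 2, 2008

From September 7, 2008, 75 calendar days later is November 21, 2008.
November 21, 2008 falls on a listed holiday. Rolling to the next business day gives November 24, 2008, a Monday.
Counting 5 further business days from November 24, 2008 reaches December 2, 2008.
December 2, 2008 is a Tuesday and not a listed holiday, so it stands.
Final deadline: December 2, 2008.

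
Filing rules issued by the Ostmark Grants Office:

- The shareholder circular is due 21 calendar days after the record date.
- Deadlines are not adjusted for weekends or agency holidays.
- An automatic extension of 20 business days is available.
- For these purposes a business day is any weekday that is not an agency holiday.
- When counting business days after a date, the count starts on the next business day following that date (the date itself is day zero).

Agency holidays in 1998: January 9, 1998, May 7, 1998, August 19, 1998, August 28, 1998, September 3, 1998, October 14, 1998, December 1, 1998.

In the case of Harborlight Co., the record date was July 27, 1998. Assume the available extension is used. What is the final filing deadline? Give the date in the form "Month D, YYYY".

Adding 21 calendar days to July 27, 1998 gives August 17, 1998.
August 17, 1998 falls on a Monday. The rules make no weekend/holiday allowance, so it remains August 17, 1998.
The 20-business-day extension runs from August 17, 1998 to September 17, 1998.
No adjustment is made for weekends or holidays, so September 17, 1998 stands.
So the filing is due September 17, 1998.

September 17, 1998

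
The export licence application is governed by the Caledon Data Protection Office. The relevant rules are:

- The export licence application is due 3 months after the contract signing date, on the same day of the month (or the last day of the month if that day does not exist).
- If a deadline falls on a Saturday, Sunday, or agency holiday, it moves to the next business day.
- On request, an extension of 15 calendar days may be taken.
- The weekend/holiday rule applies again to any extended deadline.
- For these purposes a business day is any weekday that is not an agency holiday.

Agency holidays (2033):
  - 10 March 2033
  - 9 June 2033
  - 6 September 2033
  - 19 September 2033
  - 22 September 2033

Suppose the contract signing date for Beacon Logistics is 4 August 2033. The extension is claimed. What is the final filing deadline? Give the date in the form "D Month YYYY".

21 November 2033

3 months from 4 August 2033 is 4 November 2033.
Since 4 November 2033 is a Friday and not a holiday, the date is unchanged.
With the 15-day extension, 4 November 2033 becomes 19 November 2033.
19 November 2033 is a Saturday; the next business day is 21 November 2033 (Monday).
The final due date is 21 November 2033.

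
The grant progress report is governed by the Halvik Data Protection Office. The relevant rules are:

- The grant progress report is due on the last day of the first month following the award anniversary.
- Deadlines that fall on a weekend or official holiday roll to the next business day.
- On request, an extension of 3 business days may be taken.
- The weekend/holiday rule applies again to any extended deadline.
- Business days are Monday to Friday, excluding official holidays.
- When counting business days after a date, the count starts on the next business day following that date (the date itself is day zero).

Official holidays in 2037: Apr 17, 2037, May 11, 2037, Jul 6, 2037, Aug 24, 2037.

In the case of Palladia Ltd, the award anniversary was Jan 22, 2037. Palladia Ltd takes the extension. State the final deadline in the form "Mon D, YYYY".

1 month after Jan 22, 2037 is February 2037; that month ends on Feb 28, 2037.
Feb 28, 2037 is a Saturday, so it moves to the next business day, Mar 2, 2037 (Monday).
The 3-business-day extension runs from Mar 2, 2037 to Mar 5, 2037.
Mar 5, 2037 falls on a Thursday, which is a business day, so no adjustment is needed.
Deadline: Mar 5, 2037.

Mar 5, 2037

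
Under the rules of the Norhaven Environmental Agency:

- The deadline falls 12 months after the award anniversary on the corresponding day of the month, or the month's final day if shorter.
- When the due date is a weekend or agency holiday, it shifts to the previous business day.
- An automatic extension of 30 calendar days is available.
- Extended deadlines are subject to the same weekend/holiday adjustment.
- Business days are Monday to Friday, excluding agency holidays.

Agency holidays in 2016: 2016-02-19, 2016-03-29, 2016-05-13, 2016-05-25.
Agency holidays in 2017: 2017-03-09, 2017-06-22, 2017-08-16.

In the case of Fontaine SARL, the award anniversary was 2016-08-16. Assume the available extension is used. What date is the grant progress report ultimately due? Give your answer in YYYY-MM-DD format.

2017-09-14

12 months after 2016-08-16, on the same day of the month, is 2017-08-16.
2017-08-16 is a listed holiday, so it moves to the preceding business day, 2017-08-15 (Tuesday).
Add the 30 calendar-day extension to 2017-08-15: 2017-09-14.
2017-09-14 (Thursday) is already a business day.
The final due date is 2017-09-14.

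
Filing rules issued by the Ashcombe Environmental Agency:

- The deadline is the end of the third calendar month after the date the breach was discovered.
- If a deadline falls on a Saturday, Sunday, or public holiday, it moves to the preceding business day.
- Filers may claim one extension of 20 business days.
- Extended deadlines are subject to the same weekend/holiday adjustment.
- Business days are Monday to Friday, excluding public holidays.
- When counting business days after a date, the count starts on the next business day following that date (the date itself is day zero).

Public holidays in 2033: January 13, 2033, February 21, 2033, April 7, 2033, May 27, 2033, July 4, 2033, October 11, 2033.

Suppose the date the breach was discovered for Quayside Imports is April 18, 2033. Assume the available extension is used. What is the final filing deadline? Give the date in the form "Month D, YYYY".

3 months after April 18, 2033 is July 2033; that month ends on July 31, 2033.
July 31, 2033 falls on a Sunday. Rolling to the preceding business day gives July 29, 2033, a Friday.
Counting 20 further business days from July 29, 2033 reaches August 26, 2033.
August 26, 2033 is a Friday and not a listed holiday, so it stands.
Deadline: August 26, 2033.

August 26, 2033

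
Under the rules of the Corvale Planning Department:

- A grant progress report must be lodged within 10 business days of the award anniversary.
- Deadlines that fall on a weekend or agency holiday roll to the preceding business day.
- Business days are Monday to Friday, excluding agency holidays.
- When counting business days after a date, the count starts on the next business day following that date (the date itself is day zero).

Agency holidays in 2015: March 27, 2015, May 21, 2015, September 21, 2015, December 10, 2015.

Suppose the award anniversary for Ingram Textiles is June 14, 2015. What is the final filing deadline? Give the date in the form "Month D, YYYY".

10 business days after June 14, 2015, excluding weekends and holidays, is June 26, 2015.
June 26, 2015 (Friday) is already a business day.
Deadline: June 26, 2015.

June 26, 2015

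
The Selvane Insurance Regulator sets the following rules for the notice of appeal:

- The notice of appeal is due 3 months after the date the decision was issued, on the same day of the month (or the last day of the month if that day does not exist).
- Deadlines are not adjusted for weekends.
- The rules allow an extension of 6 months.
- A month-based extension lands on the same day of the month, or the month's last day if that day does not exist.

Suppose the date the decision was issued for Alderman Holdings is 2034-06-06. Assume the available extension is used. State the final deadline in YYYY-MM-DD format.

Moving 3 months forward from 2034-06-06 on the corresponding day gives 2034-09-06.
2034-09-06 is a Wednesday; no weekend or holiday adjustment applies.
Add 6 months to 2034-09-06: 2035-03-06.
No adjustment is made for weekends or holidays, so 2035-03-06 stands.
So the filing is due 2035-03-06.

2035-03-06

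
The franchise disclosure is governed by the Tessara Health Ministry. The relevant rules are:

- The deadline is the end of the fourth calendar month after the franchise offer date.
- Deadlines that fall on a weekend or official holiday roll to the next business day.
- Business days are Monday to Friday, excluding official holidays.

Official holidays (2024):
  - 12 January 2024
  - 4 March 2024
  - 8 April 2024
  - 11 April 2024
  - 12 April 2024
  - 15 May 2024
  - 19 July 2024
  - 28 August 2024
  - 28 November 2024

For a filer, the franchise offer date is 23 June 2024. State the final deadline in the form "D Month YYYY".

4 months after 23 June 2024 falls in October 2024; the last day of that month is 31 October 2024.
31 October 2024 (Thursday) is already a business day.
Deadline: 31 October 2024.

31 October 2024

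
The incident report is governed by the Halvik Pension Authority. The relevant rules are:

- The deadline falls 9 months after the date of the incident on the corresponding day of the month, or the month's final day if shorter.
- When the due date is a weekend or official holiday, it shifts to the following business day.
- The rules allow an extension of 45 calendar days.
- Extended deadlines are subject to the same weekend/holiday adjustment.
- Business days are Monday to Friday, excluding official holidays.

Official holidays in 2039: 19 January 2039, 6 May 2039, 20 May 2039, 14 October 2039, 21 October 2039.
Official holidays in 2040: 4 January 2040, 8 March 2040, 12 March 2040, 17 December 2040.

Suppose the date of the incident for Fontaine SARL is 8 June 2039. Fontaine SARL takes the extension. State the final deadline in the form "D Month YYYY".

23 April 2040

Moving 9 months forward from 8 June 2039 on the corresponding day gives 8 March 2040.
8 March 2040 is a listed holiday; the next business day is 9 March 2040 (Friday).
The 45-calendar-day extension moves the deadline from 9 March 2040 to 23 April 2040.
Since 23 April 2040 is a Monday and not a holiday, the date is unchanged.
Deadline: 23 April 2040.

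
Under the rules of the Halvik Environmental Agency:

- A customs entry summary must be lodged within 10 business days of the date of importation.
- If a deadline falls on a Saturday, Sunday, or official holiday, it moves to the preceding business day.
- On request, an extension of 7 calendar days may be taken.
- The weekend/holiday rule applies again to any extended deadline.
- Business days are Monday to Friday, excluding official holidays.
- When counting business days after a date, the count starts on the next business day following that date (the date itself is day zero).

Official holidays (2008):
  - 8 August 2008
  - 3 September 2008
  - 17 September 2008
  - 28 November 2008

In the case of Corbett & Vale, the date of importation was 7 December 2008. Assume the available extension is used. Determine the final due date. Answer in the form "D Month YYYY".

26 December 2008

Starting the day after 7 December 2008 and counting 10 business days lands on 19 December 2008.
19 December 2008 falls on a Friday, which is a business day, so no adjustment is needed.
Applying the 7-calendar-day extension: 19 December 2008 + 7 days = 26 December 2008.
26 December 2008 is a Friday and not a listed holiday, so it stands.
Final deadline: 26 December 2008.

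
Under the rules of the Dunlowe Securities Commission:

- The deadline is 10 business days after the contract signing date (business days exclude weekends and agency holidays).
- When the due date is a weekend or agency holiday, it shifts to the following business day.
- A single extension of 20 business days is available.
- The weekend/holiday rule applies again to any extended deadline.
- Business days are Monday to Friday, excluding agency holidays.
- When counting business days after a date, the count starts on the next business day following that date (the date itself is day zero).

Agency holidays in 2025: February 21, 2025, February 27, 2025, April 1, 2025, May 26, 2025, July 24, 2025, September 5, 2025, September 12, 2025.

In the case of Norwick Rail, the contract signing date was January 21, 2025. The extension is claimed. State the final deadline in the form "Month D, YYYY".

March 6, 2025

10 business days after January 21, 2025, excluding weekends and holidays, is February 4, 2025.
Since February 4, 2025 is a Tuesday and not a holiday, the date is unchanged.
Counting 20 further business days from February 4, 2025 reaches March 6, 2025.
March 6, 2025 is a Thursday and not a listed holiday, so it stands.
So the filing is due March 6, 2025.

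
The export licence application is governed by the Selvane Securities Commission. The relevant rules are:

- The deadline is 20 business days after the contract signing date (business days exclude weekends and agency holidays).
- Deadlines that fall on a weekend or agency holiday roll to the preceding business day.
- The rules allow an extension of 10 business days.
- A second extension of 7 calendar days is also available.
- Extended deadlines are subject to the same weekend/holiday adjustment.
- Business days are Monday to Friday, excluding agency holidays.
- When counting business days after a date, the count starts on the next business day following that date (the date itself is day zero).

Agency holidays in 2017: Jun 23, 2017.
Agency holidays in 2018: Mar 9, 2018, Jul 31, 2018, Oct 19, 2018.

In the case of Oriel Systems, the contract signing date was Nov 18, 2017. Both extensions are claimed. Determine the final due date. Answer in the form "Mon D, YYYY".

Counting 20 business days after Nov 18, 2017 (skipping weekends and listed holidays) reaches Dec 15, 2017.
Dec 15, 2017 is a Friday and not a listed holiday, so it stands.
Counting 10 further business days from Dec 15, 2017 reaches Dec 29, 2017.
Since Dec 29, 2017 is a Friday and not a holiday, the date is unchanged.
Applying the 7-calendar-day extension: Dec 29, 2017 + 7 days = Jan 5, 2018.
Jan 5, 2018 is a Friday and not a listed holiday, so it stands.
So the filing is due Jan 5, 2018.

Jan 5, 2018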